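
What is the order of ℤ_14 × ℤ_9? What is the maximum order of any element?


|ℤ_14 × ℤ_9| = 14 × 9 = 126
Max element order = lcm(14,9) = 126
Cyclic? Yes (gcd=1)

|ℤ_14×ℤ_9| = 126, max element order = 126


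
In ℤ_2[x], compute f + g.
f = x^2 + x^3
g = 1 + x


Add coefficients mod 2:
x^0: 0 + 1 = 1 (mod 2)
x^1: 0 + 1 = 1 (mod 2)
x^2: 1 + 0 = 1 (mod 2)
x^3: 1 + 0 = 1 (mod 2)
Result: 1 + x + x^2 + x^3

f + g = 1 + x + x^2 + x^3


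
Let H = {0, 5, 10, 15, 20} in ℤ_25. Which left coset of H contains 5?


5 + H = {5 + h (mod 25) : h ∈ H}
5+0=5, 5+5=10, 5+10=15, 5+15=20, 5+20=0
5 + H = {0, 5, 10, 15, 20} = 0 + H

5 + H = {0, 5, 10, 15, 20}


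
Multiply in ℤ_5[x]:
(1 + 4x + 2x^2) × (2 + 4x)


Expand and collect like terms; reduce coefficients mod 5:
x^0: 1·2 = 2 ≡ 2 (mod 5)
x^1: 1·4 + 4·2 = 12 ≡ 2 (mod 5)
x^2: 4·4 + 2·2 = 20 ≡ 0 (mod 5)
x^3: 2·4 = 8 ≡ 3 (mod 5)
Result: 2 + 2x + 3x^3

f · g = 2 + 2x + 3x^3


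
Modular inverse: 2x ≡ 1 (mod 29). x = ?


Use the extended Euclidean algorithm to write 1 = 2·s + 29·t; then s mod 29 is the inverse.
Euclidean algorithm:
  2 = 0·29 + 2
  29 = 14·2 + 1
  2 = 2·1 + 0
gcd(2,29) = 1
Back-substitution gives: 2·(-14) + 29·(1) = 1
So 2⁻¹ ≡ -14 ≡ 15 (mod 29)
Check: 2 × 15 = 30 ≡ 1 (mod 29) ✓

2⁻¹ ≡ 15 (mod 29)


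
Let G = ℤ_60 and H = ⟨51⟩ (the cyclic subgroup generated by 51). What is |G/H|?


|⟨51⟩| = n / gcd(51, 60) = 60 / 3 = 20
H is normal (ℤ_60 is abelian).
|G/H| = |G| / |H| = 60 / 20 = 3

|G/H| = 3


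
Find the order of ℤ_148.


ℤ_n has n elements.

|ℤ_148| = 148


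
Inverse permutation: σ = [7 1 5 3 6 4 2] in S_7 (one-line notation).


To find σ⁻¹, swap domain and range:
σ(1) = 7 → σ⁻¹(7) = 1
σ(2) = 1 → σ⁻¹(1) = 2
σ(3) = 5 → σ⁻¹(5) = 3
σ(4) = 3 → σ⁻¹(3) = 4
σ(5) = 6 → σ⁻¹(6) = 5
σ(6) = 4 → σ⁻¹(4) = 6
σ(7) = 2 → σ⁻¹(2) = 7

σ⁻¹ = [2 7 4 6 3 5 1]


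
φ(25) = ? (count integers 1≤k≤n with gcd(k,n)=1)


φ(n) = count of k ∈ {1,...,n} with gcd(k,n)=1
Coprimes to 25: {1, 2, 3, 4, 6, 7, 8, 9, 11, 12, 13, 14, 16, 17, 18, 19, 21, 22, 23, 24}
Count: 20

φ(25) = 20


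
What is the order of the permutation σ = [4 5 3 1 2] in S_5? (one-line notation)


Cycle decomposition: (1 4) (2 5)
Cycle lengths: 2, 2
Order = lcm(2, 2) = 2

ord(σ) = 2


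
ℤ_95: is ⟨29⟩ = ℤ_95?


g generates ℤ_n iff gcd(g, n) = 1
gcd(29, 95) = 1
Since gcd = 1, 29 is a generator.

Yes, 29 generates ℤ_95


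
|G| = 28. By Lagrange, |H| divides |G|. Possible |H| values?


Lagrange's theorem: |H| divides |G|
|G| = 28
Divisors of 28: 1, 2, 4, 7, 14, 28

Possible subgroup orders: {1, 2, 4, 7, 14, 28}


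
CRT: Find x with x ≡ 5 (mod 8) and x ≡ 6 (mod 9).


m₁ = 8, m₂ = 9, gcd = 1, so CRT applies. M = m₁·m₂ = 72
Let M₁ = M/m₁ = 9, M₂ = M/m₂ = 8
Find y₁ ≡ M₁⁻¹ (mod m₁): 9⁻¹ ≡ 1 (mod 8)
Find y₂ ≡ M₂⁻¹ (mod m₂): 8⁻¹ ≡ 8 (mod 9)
x = a₁·M₁·y₁ + a₂·M₂·y₂ = 5·9·1 + 6·8·8 = 429
Reduce mod 72: x ≡ 69
Check: 69 mod 8 = 5 ✓, 69 mod 9 = 6 ✓

x ≡ 69 (mod 72)


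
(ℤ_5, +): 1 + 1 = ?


Operation: addition mod 5
1 + 1 = (a + b) mod 5 with a = 1, b = 1

1 + 1 = 2


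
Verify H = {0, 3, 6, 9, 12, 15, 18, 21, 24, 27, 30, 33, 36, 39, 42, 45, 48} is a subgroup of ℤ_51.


Subgroup test for H = {0, 3, 6, 9, 12, 15, 18, 21, 24, 27, 30, 33, 36, 39, 42, 45, 48} in (ℤ_51, +):
(1) 0 ∈ H? Yes
(2) Closure: for all a,b ∈ H, (a+b) mod 51 ∈ H? Yes
(3) Inverses: for all a ∈ H, -a mod 51 ∈ H? Yes

Yes, H is a subgroup of ℤ_51


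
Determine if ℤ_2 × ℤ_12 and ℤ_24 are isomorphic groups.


Comparing ℤ_2 × ℤ_12 and ℤ_24:
gcd(2,12) = 2 ≠ 1. Max element order in ℤ_2×ℤ_12 is lcm(2,12) = 12 < 24, so it has no element of order 24

No, ℤ_2 × ℤ_12 ≇ ℤ_24


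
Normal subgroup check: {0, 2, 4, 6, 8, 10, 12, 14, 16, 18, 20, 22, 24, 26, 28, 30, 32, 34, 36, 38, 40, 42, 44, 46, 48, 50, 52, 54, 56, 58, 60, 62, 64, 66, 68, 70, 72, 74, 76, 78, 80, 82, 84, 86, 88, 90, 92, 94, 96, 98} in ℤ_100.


H = {0, 2, 4, 6, 8, 10, 12, 14, 16, 18, 20, 22, 24, 26, 28, 30, 32, 34, 36, 38, 40, 42, 44, 46, 48, 50, 52, 54, 56, 58, 60, 62, 64, 66, 68, 70, 72, 74, 76, 78, 80, 82, 84, 86, 88, 90, 92, 94, 96, 98} in ℤ_100
ℤ_100 is abelian; every subgroup of an abelian group is normal

Yes, normal subgroup


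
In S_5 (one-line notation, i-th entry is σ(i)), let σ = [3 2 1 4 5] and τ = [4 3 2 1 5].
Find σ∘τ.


σ∘τ: apply τ first, then σ
1 →τ 4 →σ 4
2 →τ 3 →σ 1
3 →τ 2 →σ 2
4 →τ 1 →σ 3
5 →τ 5 →σ 5

σ∘τ = [4 1 2 3 5]


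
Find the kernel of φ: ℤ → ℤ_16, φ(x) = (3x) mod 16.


Kernel = preimage of identity
ker(φ) = {x ∈ ℤ : 3x ≡ 0 (mod 16)}. gcd(3,16) = 1, so 3x ≡ 0 (mod 16) ⟺ x ≡ 0 (mod 16/1 = 16). Hence ker(φ) = 16ℤ

ker(φ) = 16ℤ


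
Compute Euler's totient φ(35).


Factor n: 35 = 5 × 7
φ(n) = n · ∏(1 - 1/p) over distinct primes p | n
φ(35) = 35 · (1 - 1/5) · (1 - 1/7) = 24

φ(35) = 24


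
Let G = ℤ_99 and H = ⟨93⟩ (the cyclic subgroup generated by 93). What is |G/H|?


|⟨93⟩| = n / gcd(93, 99) = 99 / 3 = 33
H is normal (ℤ_99 is abelian).
|G/H| = |G| / |H| = 99 / 33 = 3

|G/H| = 3


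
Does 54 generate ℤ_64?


g generates ℤ_n iff gcd(g, n) = 1
gcd(54, 64) = 2
Since gcd = 2 ≠ 1, ⟨54⟩ has order 32 < 64, so 54 is not a generator.

No, 54 does not generate ℤ_64


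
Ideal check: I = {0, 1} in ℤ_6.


Check ideal conditions for I = {0, 1} in ℤ_6:
(1) I is an additive subgroup? No
(2) For r ∈ ℤ_6 and a ∈ I: r·a ∈ I? No  [counterexample: r=2, a=1, r·a mod 6 = 2 ∉ I]

No, I is not an ideal of ℤ_6


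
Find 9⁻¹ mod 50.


Use the extended Euclidean algorithm to write 1 = 9·s + 50·t; then s mod 50 is the inverse.
Euclidean algorithm:
  9 = 0·50 + 9
  50 = 5·9 + 5
  9 = 1·5 + 4
  5 = 1·4 + 1
  4 = 4·1 + 0
gcd(9,50) = 1
Back-substitution gives: 9·(-11) + 50·(2) = 1
So 9⁻¹ ≡ -11 ≡ 39 (mod 50)
Check: 9 × 39 = 351 ≡ 1 (mod 50) ✓

9⁻¹ ≡ 39 (mod 50)


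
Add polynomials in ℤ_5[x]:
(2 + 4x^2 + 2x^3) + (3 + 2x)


Add coefficients mod 5:
x^0: 2 + 3 = 0 (mod 5)
x^1: 0 + 2 = 2 (mod 5)
x^2: 4 + 0 = 4 (mod 5)
x^3: 2 + 0 = 2 (mod 5)
Result: 2x + 4x^2 + 2x^3

f + g = 2x + 4x^2 + 2x^3


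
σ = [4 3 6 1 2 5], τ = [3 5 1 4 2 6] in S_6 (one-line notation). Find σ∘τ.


σ∘τ: apply τ first, then σ
1 →τ 3 →σ 6
2 →τ 5 →σ 2
3 →τ 1 →σ 4
4 →τ 4 →σ 1
5 →τ 2 →σ 3
6 →τ 6 →σ 5

σ∘τ = [6 2 4 1 3 5]


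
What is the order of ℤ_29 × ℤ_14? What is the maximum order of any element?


|ℤ_29 × ℤ_14| = 29 × 14 = 406
Max element order = lcm(29,14) = 406
Cyclic? Yes (gcd=1)

|ℤ_29×ℤ_14| = 406, max element order = 406


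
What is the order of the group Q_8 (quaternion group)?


Q_8 = {±1, ±i, ±j, ±k}
|Q_8| = 8

|Q_8 (quaternion group)| = 8


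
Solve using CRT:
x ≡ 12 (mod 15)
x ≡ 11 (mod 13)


m₁ = 15, m₂ = 13, gcd = 1, so CRT applies. M = m₁·m₂ = 195
Let M₁ = M/m₁ = 13, M₂ = M/m₂ = 15
Find y₁ ≡ M₁⁻¹ (mod m₁): 13⁻¹ ≡ 7 (mod 15)
Find y₂ ≡ M₂⁻¹ (mod m₂): 15⁻¹ ≡ 7 (mod 13)
x = a₁·M₁·y₁ + a₂·M₂·y₂ = 12·13·7 + 11·15·7 = 2247
Reduce mod 195: x ≡ 102
Check: 102 mod 15 = 12 ✓, 102 mod 13 = 11 ✓

x ≡ 102 (mod 195)


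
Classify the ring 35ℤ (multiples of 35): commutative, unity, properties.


35ℤ is a commutative ring under +,× but has no multiplicative identity (1 ∉ 35ℤ); it has no zero divisors, but without unity it is not an integral domain
Commutative: Yes
Integral domain: No
Has unity: No

35ℤ (multiples of 35): Commutative=Yes, Unity=No


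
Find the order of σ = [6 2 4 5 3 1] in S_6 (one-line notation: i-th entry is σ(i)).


Cycle decomposition: (1 6) (3 4 5)
Cycle lengths: 2, 3
Order = lcm(2, 3) = 6

ord(σ) = 6


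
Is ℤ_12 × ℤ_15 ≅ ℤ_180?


Comparing ℤ_12 × ℤ_15 and ℤ_180:
gcd(12,15) = 3 ≠ 1. Max element order in ℤ_12×ℤ_15 is lcm(12,15) = 60 < 180, so it has no element of order 180

No, ℤ_12 × ℤ_15 ≇ ℤ_180


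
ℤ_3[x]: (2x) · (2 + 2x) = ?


Expand and collect like terms; reduce coefficients mod 3:
x^0: 0·2 = 0 ≡ 0 (mod 3)
x^1: 0·2 + 2·2 = 4 ≡ 1 (mod 3)
x^2: 2·2 = 4 ≡ 1 (mod 3)
Result: x + x^2

f · g = x + x^2


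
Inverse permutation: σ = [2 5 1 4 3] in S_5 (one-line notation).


To find σ⁻¹, swap domain and range:
σ(1) = 2 → σ⁻¹(2) = 1
σ(2) = 5 → σ⁻¹(5) = 2
σ(3) = 1 → σ⁻¹(1) = 3
σ(4) = 4 → σ⁻¹(4) = 4
σ(5) = 3 → σ⁻¹(3) = 5

σ⁻¹ = [3 1 5 4 2]


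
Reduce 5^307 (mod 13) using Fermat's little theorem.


Fermat's little theorem: if p is prime and gcd(a,p)=1, then a^(p-1) ≡ 1 (mod p)
p = 13 is prime, gcd(5,13) = 1
Reduce exponent: 307 mod 12 = 7
So 5^307 ≡ 5^7 (mod 13)
5^7 mod 13 = 8

5^307 ≡ 8 (mod 13)


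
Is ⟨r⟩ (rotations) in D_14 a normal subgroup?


H = ⟨r⟩ (rotations) in D_14
The rotation subgroup ⟨r⟩ has index 2 in D_14, so it is normal

Yes, normal subgroup


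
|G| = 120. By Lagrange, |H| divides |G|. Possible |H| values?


Lagrange's theorem: |H| divides |G|
|G| = 120
Divisors of 120: 1, 2, 3, 4, 5, 6, 8, 10, 12, 15, 20, 24, 30, 40, 60, 120

Possible subgroup orders: {1, 2, 3, 4, 5, 6, 8, 10, 12, 15, 20, 24, 30, 40, 60, 120}


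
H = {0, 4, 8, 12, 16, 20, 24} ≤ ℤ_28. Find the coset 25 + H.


25 + H = {25 + h (mod 28) : h ∈ H}
25+0=25, 25+4=1, 25+8=5, 25+12=9, 25+16=13, 25+20=17, 25+24=21
25 + H = {1, 5, 9, 13, 17, 21, 25} = 1 + H

25 + H = {1, 5, 9, 13, 17, 21, 25}


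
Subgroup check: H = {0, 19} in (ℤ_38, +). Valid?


Subgroup test for H = {0, 19} in (ℤ_38, +):
(1) 0 ∈ H? Yes
(2) Closure: for all a,b ∈ H, (a+b) mod 38 ∈ H? Yes
(3) Inverses: for all a ∈ H, -a mod 38 ∈ H? Yes

Yes, H is a subgroup of ℤ_38


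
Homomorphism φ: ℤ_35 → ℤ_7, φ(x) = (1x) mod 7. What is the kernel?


Kernel = preimage of identity
ker(φ) = {x ∈ ℤ_35 : 1x ≡ 0 (mod 7)}. Since 7 | 35, φ is well-defined. The kernel is the cyclic subgroup ⟨7⟩ of ℤ_35 (order 5), i.e. {0, 7, 14, 21, 28}

ker(φ) = {0, 7, 14, 21, 28}


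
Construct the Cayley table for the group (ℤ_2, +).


Elements: {0, 1}
Operation: addition mod 2
Entry (a, b) = (a + b) mod 2

Cayley table:
  | 0 | 1
0 | 0 | 1
1 | 1 | 0


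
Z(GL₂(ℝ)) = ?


Z(G) = {g ∈ G | gx = xg for all x ∈ G}
Only scalar multiples of the identity commute with all invertible matrices

Z(GL₂(ℝ)) = {aI : a ∈ ℝ, a ≠ 0}


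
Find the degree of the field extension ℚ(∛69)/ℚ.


∛69 has minimal polynomial x³ - 69 (irreducible over ℚ since 69 is not a perfect cube)

[ℚ(∛69)/ℚ] = 3


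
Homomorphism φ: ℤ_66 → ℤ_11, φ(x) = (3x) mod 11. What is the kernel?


Kernel = preimage of identity
ker(φ) = {x ∈ ℤ_66 : 3x ≡ 0 (mod 11)}. Since 11 | 66, φ is well-defined. The kernel is the cyclic subgroup ⟨11⟩ of ℤ_66 (order 6), i.e. {0, 11, 22, 33, 44, 55}

ker(φ) = {0, 11, 22, 33, 44, 55}


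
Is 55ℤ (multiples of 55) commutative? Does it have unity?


55ℤ is a commutative ring under +,× but has no multiplicative identity (1 ∉ 55ℤ); it has no zero divisors, but without unity it is not an integral domain
Commutative: Yes
Integral domain: No
Has unity: No

55ℤ (multiples of 55): Commutative=Yes, Unity=No


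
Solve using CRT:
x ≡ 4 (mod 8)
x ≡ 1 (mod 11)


m₁ = 8, m₂ = 11, gcd = 1, so CRT applies. M = m₁·m₂ = 88
Let M₁ = M/m₁ = 11, M₂ = M/m₂ = 8
Find y₁ ≡ M₁⁻¹ (mod m₁): 11⁻¹ ≡ 3 (mod 8)
Find y₂ ≡ M₂⁻¹ (mod m₂): 8⁻¹ ≡ 7 (mod 11)
x = a₁·M₁·y₁ + a₂·M₂·y₂ = 4·11·3 + 1·8·7 = 188
Reduce mod 88: x ≡ 12
Check: 12 mod 8 = 4 ✓, 12 mod 11 = 1 ✓

x ≡ 12 (mod 88)


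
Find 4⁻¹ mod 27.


Use the extended Euclidean algorithm to write 1 = 4·s + 27·t; then s mod 27 is the inverse.
Euclidean algorithm:
  4 = 0·27 + 4
  27 = 6·4 + 3
  4 = 1·3 + 1
  3 = 3·1 + 0
gcd(4,27) = 1
Back-substitution gives: 4·(7) + 27·(-1) = 1
So 4⁻¹ ≡ 7 ≡ 7 (mod 27)
Check: 4 × 7 = 28 ≡ 1 (mod 27) ✓

4⁻¹ ≡ 7 (mod 27)


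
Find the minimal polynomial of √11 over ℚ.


√11 satisfies x² - 11 = 0, irreducible over ℚ since 11 is squarefree

Minimal polynomial: x² - 11


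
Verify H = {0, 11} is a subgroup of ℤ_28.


Subgroup test for H = {0, 11} in (ℤ_28, +):
(1) 0 ∈ H? Yes
(2) Closure: for all a,b ∈ H, (a+b) mod 28 ∈ H? No  [counterexample: 11 + 11 = 22 ∉ H]
(3) Inverses: for all a ∈ H, -a mod 28 ∈ H? No

No, H is not a subgroup of ℤ_28


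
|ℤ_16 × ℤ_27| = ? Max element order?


|ℤ_16 × ℤ_27| = 16 × 27 = 432
Max element order = lcm(16,27) = 432
Cyclic? Yes (gcd=1)

|ℤ_16×ℤ_27| = 432, max element order = 432


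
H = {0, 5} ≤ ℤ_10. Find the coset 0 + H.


0 + H = {0 + h (mod 10) : h ∈ H}
0+0=0, 0+5=5

0 + H = {0, 5}


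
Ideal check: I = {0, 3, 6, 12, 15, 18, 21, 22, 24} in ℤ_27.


Check ideal conditions for I = {0, 3, 6, 12, 15, 18, 21, 22, 24} in ℤ_27:
(1) I is an additive subgroup? No
(2) For r ∈ ℤ_27 and a ∈ I: r·a ∈ I? No  [counterexample: r=2, a=18, r·a mod 27 = 9 ∉ I]

No, I is not an ideal of ℤ_27


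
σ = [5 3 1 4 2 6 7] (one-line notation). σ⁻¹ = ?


To find σ⁻¹, swap domain and range:
σ(1) = 5 → σ⁻¹(5) = 1
σ(2) = 3 → σ⁻¹(3) = 2
σ(3) = 1 → σ⁻¹(1) = 3
σ(4) = 4 → σ⁻¹(4) = 4
σ(5) = 2 → σ⁻¹(2) = 5
σ(6) = 6 → σ⁻¹(6) = 6
σ(7) = 7 → σ⁻¹(7) = 7

σ⁻¹ = [3 5 2 4 1 6 7]


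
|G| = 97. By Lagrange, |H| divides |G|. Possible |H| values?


Lagrange's theorem: |H| divides |G|
|G| = 97
Divisors of 97: 1, 97

Possible subgroup orders: {1, 97}


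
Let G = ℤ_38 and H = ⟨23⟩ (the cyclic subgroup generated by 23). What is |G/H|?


|⟨23⟩| = n / gcd(23, 38) = 38 / 1 = 38
H is normal (ℤ_38 is abelian).
|G/H| = |G| / |H| = 38 / 38 = 1

|G/H| = 1


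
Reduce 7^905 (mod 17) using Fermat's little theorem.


Fermat's little theorem: if p is prime and gcd(a,p)=1, then a^(p-1) ≡ 1 (mod p)
p = 17 is prime, gcd(7,17) = 1
Reduce exponent: 905 mod 16 = 9
So 7^905 ≡ 7^9 (mod 17)
7^9 mod 17 = 10

7^905 ≡ 10 (mod 17)


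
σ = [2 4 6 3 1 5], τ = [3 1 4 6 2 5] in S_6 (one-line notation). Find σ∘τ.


σ∘τ: apply τ first, then σ
1 →τ 3 →σ 6
2 →τ 1 →σ 2
3 →τ 4 →σ 3
4 →τ 6 →σ 5
5 →τ 2 →σ 4
6 →τ 5 →σ 1

σ∘τ = [6 2 3 5 4 1]


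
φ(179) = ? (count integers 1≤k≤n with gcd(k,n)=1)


Factor n: 179 = 179
φ(n) = n · ∏(1 - 1/p) over distinct primes p | n
φ(179) = 179 · (1 - 1/179) = 178

φ(179) = 178


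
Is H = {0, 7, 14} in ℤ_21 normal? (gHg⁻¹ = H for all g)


H = {0, 7, 14} in ℤ_21
ℤ_21 is abelian; every subgroup of an abelian group is normal

Yes, normal subgroup


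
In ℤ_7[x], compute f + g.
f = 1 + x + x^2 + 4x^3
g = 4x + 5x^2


Add coefficients mod 7:
x^0: 1 + 0 = 1 (mod 7)
x^1: 1 + 4 = 5 (mod 7)
x^2: 1 + 5 = 6 (mod 7)
x^3: 4 + 0 = 4 (mod 7)
Result: 1 + 5x + 6x^2 + 4x^3

f + g = 1 + 5x + 6x^2 + 4x^3


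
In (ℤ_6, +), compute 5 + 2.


Operation: addition mod 6
5 + 2 = (a + b) mod 6 with a = 5, b = 2

5 + 2 = 1


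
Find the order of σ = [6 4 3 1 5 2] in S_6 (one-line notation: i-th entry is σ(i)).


Cycle decomposition: (1 6 2 4)
Cycle lengths: 4
Order = lcm(4) = 4

ord(σ) = 4


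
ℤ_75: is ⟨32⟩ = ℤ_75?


g generates ℤ_n iff gcd(g, n) = 1
gcd(32, 75) = 1
Since gcd = 1, 32 is a generator.

Yes, 32 generates ℤ_75


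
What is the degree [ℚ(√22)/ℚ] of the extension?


√22 has minimal polynomial x² - 22 (irreducible over ℚ since 22 is squarefree)

[ℚ(√22)/ℚ] = 2


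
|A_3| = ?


|A_n| = n!/2 (even permutations)
|A_3| = 3!/2 = 6/2 = 3

|A_3| = 3


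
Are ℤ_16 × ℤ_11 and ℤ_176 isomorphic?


Comparing ℤ_16 × ℤ_11 and ℤ_176:
gcd(16,11) = 1, so ℤ_16 × ℤ_11 ≅ ℤ_176 (CRT)

Yes, ℤ_16 × ℤ_11 ≅ ℤ_176


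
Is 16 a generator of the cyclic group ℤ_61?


g generates ℤ_n iff gcd(g, n) = 1
gcd(16, 61) = 1
Since gcd = 1, 16 is a generator.

Yes, 16 generates ℤ_61


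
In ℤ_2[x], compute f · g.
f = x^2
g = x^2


Expand and collect like terms; reduce coefficients mod 2:
x^0: 0·0 = 0 ≡ 0 (mod 2)
x^1: 0·0 + 0·0 = 0 ≡ 0 (mod 2)
x^2: 0·1 + 0·0 + 1·0 = 0 ≡ 0 (mod 2)
x^3: 0·1 + 1·0 = 0 ≡ 0 (mod 2)
x^4: 1·1 = 1 ≡ 1 (mod 2)
Result: x^4

f · g = x^4


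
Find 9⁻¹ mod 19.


Use the extended Euclidean algorithm to write 1 = 9·s + 19·t; then s mod 19 is the inverse.
Euclidean algorithm:
  9 = 0·19 + 9
  19 = 2·9 + 1
  9 = 9·1 + 0
gcd(9,19) = 1
Back-substitution gives: 9·(-2) + 19·(1) = 1
So 9⁻¹ ≡ -2 ≡ 17 (mod 19)
Check: 9 × 17 = 153 ≡ 1 (mod 19) ✓

9⁻¹ ≡ 17 (mod 19)


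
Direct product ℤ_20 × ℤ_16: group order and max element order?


|ℤ_20 × ℤ_16| = 20 × 16 = 320
Max element order = lcm(20,16) = 80
Cyclic? No (gcd=4)

|ℤ_20×ℤ_16| = 320, max element order = 80


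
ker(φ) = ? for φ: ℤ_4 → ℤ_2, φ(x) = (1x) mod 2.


Kernel = preimage of identity
ker(φ) = {x ∈ ℤ_4 : 1x ≡ 0 (mod 2)}. Since 2 | 4, φ is well-defined. The kernel is the cyclic subgroup ⟨2⟩ of ℤ_4 (order 2), i.e. {0, 2}

ker(φ) = {0, 2}


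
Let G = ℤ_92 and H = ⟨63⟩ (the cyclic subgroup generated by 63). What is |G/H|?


|⟨63⟩| = n / gcd(63, 92) = 92 / 1 = 92
H is normal (ℤ_92 is abelian).
|G/H| = |G| / |H| = 92 / 92 = 1

|G/H| = 1


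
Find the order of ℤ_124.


ℤ_n has n elements.

|ℤ_124| = 124


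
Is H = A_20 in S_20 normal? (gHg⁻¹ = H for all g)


H = A_20 in S_20
A_20 has index 2 in S_20, and every subgroup of index 2 is normal

Yes, normal subgroup


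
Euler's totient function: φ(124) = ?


Factor n: 124 = 2^2 × 31
φ(n) = n · ∏(1 - 1/p) over distinct primes p | n
φ(124) = 124 · (1 - 1/2) · (1 - 1/31) = 60

φ(124) = 60


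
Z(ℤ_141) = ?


Z(G) = {g ∈ G | gx = xg for all x ∈ G}
ℤ_141 is abelian, so Z(G) = G

Z(ℤ_141) = ℤ_141


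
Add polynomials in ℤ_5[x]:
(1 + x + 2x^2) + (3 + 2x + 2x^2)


Add coefficients mod 5:
x^0: 1 + 3 = 4 (mod 5)
x^1: 1 + 2 = 3 (mod 5)
x^2: 2 + 2 = 4 (mod 5)
Result: 4 + 3x + 4x^2

f + g = 4 + 3x + 4x^2


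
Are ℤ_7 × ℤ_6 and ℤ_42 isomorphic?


Comparing ℤ_7 × ℤ_6 and ℤ_42:
gcd(7,6) = 1, so ℤ_7 × ℤ_6 ≅ ℤ_42 (CRT)

Yes, ℤ_7 × ℤ_6 ≅ ℤ_42


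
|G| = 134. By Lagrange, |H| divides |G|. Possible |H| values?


Lagrange's theorem: |H| divides |G|
|G| = 134
Divisors of 134: 1, 2, 67, 134

Possible subgroup orders: {1, 2, 67, 134}


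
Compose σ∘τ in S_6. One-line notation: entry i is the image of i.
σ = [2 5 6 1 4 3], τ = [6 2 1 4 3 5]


σ∘τ: apply τ first, then σ
1 →τ 6 →σ 3
2 →τ 2 →σ 5
3 →τ 1 →σ 2
4 →τ 4 →σ 1
5 →τ 3 →σ 6
6 →τ 5 →σ 4

σ∘τ = [3 5 2 1 6 4]


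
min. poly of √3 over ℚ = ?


√3 satisfies x² - 3 = 0, irreducible over ℚ since 3 is squarefree

Minimal polynomial: x² - 3


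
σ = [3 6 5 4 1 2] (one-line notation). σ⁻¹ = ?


To find σ⁻¹, swap domain and range:
σ(1) = 3 → σ⁻¹(3) = 1
σ(2) = 6 → σ⁻¹(6) = 2
σ(3) = 5 → σ⁻¹(5) = 3
σ(4) = 4 → σ⁻¹(4) = 4
σ(5) = 1 → σ⁻¹(1) = 5
σ(6) = 2 → σ⁻¹(2) = 6

σ⁻¹ = [5 6 1 4 3 2]


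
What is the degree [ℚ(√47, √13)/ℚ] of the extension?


[ℚ(√47,√13):ℚ] = [ℚ(√47,√13):ℚ(√47)]·[ℚ(√47):ℚ] = 2·2 = 4

[ℚ(√47, √13)/ℚ] = 4


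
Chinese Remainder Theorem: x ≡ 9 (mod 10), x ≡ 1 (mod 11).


m₁ = 10, m₂ = 11, gcd = 1, so CRT applies. M = m₁·m₂ = 110
Let M₁ = M/m₁ = 11, M₂ = M/m₂ = 10
Find y₁ ≡ M₁⁻¹ (mod m₁): 11⁻¹ ≡ 1 (mod 10)
Find y₂ ≡ M₂⁻¹ (mod m₂): 10⁻¹ ≡ 10 (mod 11)
x = a₁·M₁·y₁ + a₂·M₂·y₂ = 9·11·1 + 1·10·10 = 199
Reduce mod 110: x ≡ 89
Check: 89 mod 10 = 9 ✓, 89 mod 11 = 1 ✓

x ≡ 89 (mod 110)


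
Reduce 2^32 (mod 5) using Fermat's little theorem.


Fermat's little theorem: if p is prime and gcd(a,p)=1, then a^(p-1) ≡ 1 (mod p)
p = 5 is prime, gcd(2,5) = 1
Reduce exponent: 32 mod 4 = 0
So 2^32 ≡ 2^0 (mod 5)
2^0 = 1

2^32 ≡ 1 (mod 5)


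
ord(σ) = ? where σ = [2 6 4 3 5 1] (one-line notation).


Cycle decomposition: (1 2 6) (3 4)
Cycle lengths: 3, 2
Order = lcm(3, 2) = 6

ord(σ) = 6


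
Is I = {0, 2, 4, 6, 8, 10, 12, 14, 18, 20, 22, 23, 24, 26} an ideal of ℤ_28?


Check ideal conditions for I = {0, 2, 4, 6, 8, 10, 12, 14, 18, 20, 22, 23, 24, 26} in ℤ_28:
(1) I is an additive subgroup? No
(2) For r ∈ ℤ_28 and a ∈ I: r·a ∈ I? No  [counterexample: r=2, a=8, r·a mod 28 = 16 ∉ I]

No, I is not an ideal of ℤ_28


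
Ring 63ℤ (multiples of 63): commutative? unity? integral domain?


63ℤ is a commutative ring under +,× but has no multiplicative identity (1 ∉ 63ℤ); it has no zero divisors, but without unity it is not an integral domain
Commutative: Yes
Integral domain: No
Has unity: No

63ℤ (multiples of 63): Commutative=Yes, Unity=No


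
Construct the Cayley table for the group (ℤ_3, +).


Elements: {0, 1, 2}
Operation: addition mod 3
Entry (a, b) = (a + b) mod 3

Cayley table:
  | 0 | 1 | 2
0 | 0 | 1 | 2
1 | 1 | 2 | 0
2 | 2 | 0 | 1


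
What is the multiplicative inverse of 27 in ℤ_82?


Use the extended Euclidean algorithm to write 1 = 27·s + 82·t; then s mod 82 is the inverse.
Euclidean algorithm:
  27 = 0·82 + 27
  82 = 3·27 + 1
  27 = 27·1 + 0
gcd(27,82) = 1
Back-substitution gives: 27·(-3) + 82·(1) = 1
So 27⁻¹ ≡ -3 ≡ 79 (mod 82)
Check: 27 × 79 = 2133 ≡ 1 (mod 82) ✓

27⁻¹ ≡ 79 (mod 82)


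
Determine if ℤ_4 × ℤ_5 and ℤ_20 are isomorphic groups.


Comparing ℤ_4 × ℤ_5 and ℤ_20:
gcd(4,5) = 1, so ℤ_4 × ℤ_5 ≅ ℤ_20 (CRT)

Yes, ℤ_4 × ℤ_5 ≅ ℤ_20


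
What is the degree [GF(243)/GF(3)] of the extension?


GF(243) = GF(3^5), so the extension degree is 5

[GF(243)/GF(3)] = 5


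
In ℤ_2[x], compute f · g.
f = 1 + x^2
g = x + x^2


Expand and collect like terms; reduce coefficients mod 2:
x^0: 1·0 = 0 ≡ 0 (mod 2)
x^1: 1·1 + 0·0 = 1 ≡ 1 (mod 2)
x^2: 1·1 + 0·1 + 1·0 = 1 ≡ 1 (mod 2)
x^3: 0·1 + 1·1 = 1 ≡ 1 (mod 2)
x^4: 1·1 = 1 ≡ 1 (mod 2)
Result: x + x^2 + x^3 + x^4

f · g = x + x^2 + x^3 + x^4


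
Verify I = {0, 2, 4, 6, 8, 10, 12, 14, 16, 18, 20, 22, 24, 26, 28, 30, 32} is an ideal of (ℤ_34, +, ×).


Check ideal conditions for I = {0, 2, 4, 6, 8, 10, 12, 14, 16, 18, 20, 22, 24, 26, 28, 30, 32} in ℤ_34:
(1) I is an additive subgroup? Yes
(2) For r ∈ ℤ_34 and a ∈ I: r·a ∈ I? Yes

Yes, I is an ideal of ℤ_34


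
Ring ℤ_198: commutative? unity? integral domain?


ℤ_198 is a commutative ring with unity 1; 198 = 2×99 is composite, so 2·99 ≡ 0 gives zero divisors (not an integral domain)
Commutative: Yes
Integral domain: No
Has unity: Yes

ℤ_198: Commutative=Yes, Unity=Yes


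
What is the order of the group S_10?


|S_n| = n! (number of permutations of n symbols)
|S_10| = 10! = 3628800

|S_10| = 3628800


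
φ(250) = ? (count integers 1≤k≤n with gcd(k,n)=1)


Factor n: 250 = 2 × 5^3
φ(n) = n · ∏(1 - 1/p) over distinct primes p | n
φ(250) = 250 · (1 - 1/2) · (1 - 1/5) = 100

φ(250) = 100


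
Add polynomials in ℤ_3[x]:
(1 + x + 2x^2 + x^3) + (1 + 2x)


Add coefficients mod 3:
x^0: 1 + 1 = 2 (mod 3)
x^1: 1 + 2 = 0 (mod 3)
x^2: 2 + 0 = 2 (mod 3)
x^3: 1 + 0 = 1 (mod 3)
Result: 2 + 2x^2 + x^3

f + g = 2 + 2x^2 + x^3


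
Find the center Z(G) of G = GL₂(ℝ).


Z(G) = {g ∈ G | gx = xg for all x ∈ G}
Only scalar multiples of the identity commute with all invertible matrices

Z(GL₂(ℝ)) = {aI : a ∈ ℝ, a ≠ 0}


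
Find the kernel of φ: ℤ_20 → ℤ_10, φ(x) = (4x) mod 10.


Kernel = preimage of identity
ker(φ) = {x ∈ ℤ_20 : 4x ≡ 0 (mod 10)}. Since 10 | 20, φ is well-defined. The kernel is the cyclic subgroup ⟨5⟩ of ℤ_20 (order 4), i.e. {0, 5, 10, 15}

ker(φ) = {0, 5, 10, 15}


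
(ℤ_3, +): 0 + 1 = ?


Operation: addition mod 3
0 + 1 = (a + b) mod 3 with a = 0, b = 1

0 + 1 = 1


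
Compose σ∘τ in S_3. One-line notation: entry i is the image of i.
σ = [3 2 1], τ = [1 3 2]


σ∘τ: apply τ first, then σ
1 →τ 1 →σ 3
2 →τ 3 →σ 1
3 →τ 2 →σ 2

σ∘τ = [3 1 2]


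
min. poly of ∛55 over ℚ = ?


∛55 satisfies x³ - 55 = 0, irreducible over ℚ (no rational root; 55 is not a perfect cube)

Minimal polynomial: x³ - 55


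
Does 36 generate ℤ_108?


g generates ℤ_n iff gcd(g, n) = 1
gcd(36, 108) = 36
Since gcd = 36 ≠ 1, ⟨36⟩ has order 3 < 108, so 36 is not a generator.

No, 36 does not generate ℤ_108


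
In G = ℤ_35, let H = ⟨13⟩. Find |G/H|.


|⟨13⟩| = n / gcd(13, 35) = 35 / 1 = 35
H is normal (ℤ_35 is abelian).
|G/H| = |G| / |H| = 35 / 35 = 1

|G/H| = 1


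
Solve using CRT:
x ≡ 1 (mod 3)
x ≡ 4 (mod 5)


m₁ = 3, m₂ = 5, gcd = 1, so CRT applies. M = m₁·m₂ = 15
Let M₁ = M/m₁ = 5, M₂ = M/m₂ = 3
Find y₁ ≡ M₁⁻¹ (mod m₁): 5⁻¹ ≡ 2 (mod 3)
Find y₂ ≡ M₂⁻¹ (mod m₂): 3⁻¹ ≡ 2 (mod 5)
x = a₁·M₁·y₁ + a₂·M₂·y₂ = 1·5·2 + 4·3·2 = 34
Reduce mod 15: x ≡ 4
Check: 4 mod 3 = 1 ✓, 4 mod 5 = 4 ✓

x ≡ 4 (mod 15)


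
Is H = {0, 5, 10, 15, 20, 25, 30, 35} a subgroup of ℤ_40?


Subgroup test for H = {0, 5, 10, 15, 20, 25, 30, 35} in (ℤ_40, +):
(1) 0 ∈ H? Yes
(2) Closure: for all a,b ∈ H, (a+b) mod 40 ∈ H? Yes
(3) Inverses: for all a ∈ H, -a mod 40 ∈ H? Yes

Yes, H is a subgroup of ℤ_40


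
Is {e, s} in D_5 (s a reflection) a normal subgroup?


H = {e, s} in D_5 (s a reflection)
r·s·r⁻¹ = sr⁻² ≠ s for n ≥ 3, so {e, s} is not closed under conjugation

No, not a normal subgroup


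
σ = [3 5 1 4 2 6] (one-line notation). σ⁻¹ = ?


To find σ⁻¹, swap domain and range:
σ(1) = 3 → σ⁻¹(3) = 1
σ(2) = 5 → σ⁻¹(5) = 2
σ(3) = 1 → σ⁻¹(1) = 3
σ(4) = 4 → σ⁻¹(4) = 4
σ(5) = 2 → σ⁻¹(2) = 5
σ(6) = 6 → σ⁻¹(6) = 6

σ⁻¹ = [3 5 1 4 2 6]


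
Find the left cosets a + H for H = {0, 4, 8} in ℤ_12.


H = {0, 4, 8}, |H| = 3
Number of cosets = |G|/|H| = 12/3 = 4
0 + H = {0, 4, 8}
1 + H = {1, 5, 9}
2 + H = {2, 6, 10}
3 + H = {3, 7, 11}

Cosets: 0+H={0,4,8}; 1+H={1,5,9}; 2+H={2,6,10}; 3+H={3,7,11}


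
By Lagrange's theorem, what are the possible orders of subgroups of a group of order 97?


Lagrange's theorem: |H| divides |G|
|G| = 97
Divisors of 97: 1, 97

Possible subgroup orders: {1, 97}


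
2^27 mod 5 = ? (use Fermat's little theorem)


Fermat's little theorem: if p is prime and gcd(a,p)=1, then a^(p-1) ≡ 1 (mod p)
p = 5 is prime, gcd(2,5) = 1
Reduce exponent: 27 mod 4 = 3
So 2^27 ≡ 2^3 (mod 5)
2^3 mod 5 = 3

2^27 ≡ 3 (mod 5)


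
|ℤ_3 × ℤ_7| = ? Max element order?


|ℤ_3 × ℤ_7| = 3 × 7 = 21
Max element order = lcm(3,7) = 21
Cyclic? Yes (gcd=1)

|ℤ_3×ℤ_7| = 21, max element order = 21


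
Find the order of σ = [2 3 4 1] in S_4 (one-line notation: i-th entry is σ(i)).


Cycle decomposition: (1 2 3 4)
Cycle lengths: 4
Order = lcm(4) = 4

ord(σ) = 4


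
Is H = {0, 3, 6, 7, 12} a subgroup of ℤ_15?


Subgroup test for H = {0, 3, 6, 7, 12} in (ℤ_15, +):
(1) 0 ∈ H? Yes
(2) Closure: for all a,b ∈ H, (a+b) mod 15 ∈ H? No  [counterexample: 3 + 6 = 9 ∉ H]
(3) Inverses: for all a ∈ H, -a mod 15 ∈ H? No

No, H is not a subgroup of ℤ_15


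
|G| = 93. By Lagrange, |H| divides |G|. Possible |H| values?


Lagrange's theorem: |H| divides |G|
|G| = 93
Divisors of 93: 1, 3, 31, 93

Possible subgroup orders: {1, 3, 31, 93}


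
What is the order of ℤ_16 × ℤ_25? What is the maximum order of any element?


|ℤ_16 × ℤ_25| = 16 × 25 = 400
Max element order = lcm(16,25) = 400
Cyclic? Yes (gcd=1)

|ℤ_16×ℤ_25| = 400, max element order = 400


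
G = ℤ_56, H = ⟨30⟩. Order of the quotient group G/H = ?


|⟨30⟩| = n / gcd(30, 56) = 56 / 2 = 28
H is normal (ℤ_56 is abelian).
|G/H| = |G| / |H| = 56 / 28 = 2

|G/H| = 2


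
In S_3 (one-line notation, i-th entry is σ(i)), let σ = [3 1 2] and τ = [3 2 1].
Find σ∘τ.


σ∘τ: apply τ first, then σ
1 →τ 3 →σ 2
2 →τ 2 →σ 1
3 →τ 1 →σ 3

σ∘τ = [2 1 3]


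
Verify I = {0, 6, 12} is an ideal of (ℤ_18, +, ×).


Check ideal conditions for I = {0, 6, 12} in ℤ_18:
(1) I is an additive subgroup? Yes
(2) For r ∈ ℤ_18 and a ∈ I: r·a ∈ I? Yes

Yes, I is an ideal of ℤ_18


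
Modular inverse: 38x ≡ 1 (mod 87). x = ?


Use the extended Euclidean algorithm to write 1 = 38·s + 87·t; then s mod 87 is the inverse.
Euclidean algorithm:
  38 = 0·87 + 38
  87 = 2·38 + 11
  38 = 3·11 + 5
  11 = 2·5 + 1
  5 = 5·1 + 0
gcd(38,87) = 1
Back-substitution gives: 38·(-16) + 87·(7) = 1
So 38⁻¹ ≡ -16 ≡ 71 (mod 87)
Check: 38 × 71 = 2698 ≡ 1 (mod 87) ✓

38⁻¹ ≡ 71 (mod 87)


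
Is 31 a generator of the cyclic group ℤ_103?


g generates ℤ_n iff gcd(g, n) = 1
gcd(31, 103) = 1
Since gcd = 1, 31 is a generator.

Yes, 31 generates ℤ_103


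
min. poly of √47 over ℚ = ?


√47 satisfies x² - 47 = 0, irreducible over ℚ since 47 is squarefree

Minimal polynomial: x² - 47


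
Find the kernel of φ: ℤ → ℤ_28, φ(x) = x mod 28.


Kernel = preimage of identity
ker(φ) = {x ∈ ℤ : x ≡ 0 (mod 28)} = 28ℤ = {0, ±28, ±56, ...}

ker(φ) = 28ℤ


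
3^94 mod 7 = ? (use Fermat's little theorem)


Fermat's little theorem: if p is prime and gcd(a,p)=1, then a^(p-1) ≡ 1 (mod p)
p = 7 is prime, gcd(3,7) = 1
Reduce exponent: 94 mod 6 = 4
So 3^94 ≡ 3^4 (mod 7)
3^4 mod 7 = 4

3^94 ≡ 4 (mod 7)


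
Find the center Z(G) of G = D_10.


Z(G) = {g ∈ G | gx = xg for all x ∈ G}
For even n, Z(D_n) = {e, r^(n/2)}: the 180° rotation r^5 commutes with every reflection and rotation

Z(D_10) = {e, r^5}


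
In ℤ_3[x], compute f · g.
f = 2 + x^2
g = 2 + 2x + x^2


Expand and collect like terms; reduce coefficients mod 3:
x^0: 2·2 = 4 ≡ 1 (mod 3)
x^1: 2·2 + 0·2 = 4 ≡ 1 (mod 3)
x^2: 2·1 + 0·2 + 1·2 = 4 ≡ 1 (mod 3)
x^3: 0·1 + 1·2 = 2 ≡ 2 (mod 3)
x^4: 1·1 = 1 ≡ 1 (mod 3)
Result: 1 + x + x^2 + 2x^3 + x^4

f · g = 1 + x + x^2 + 2x^3 + x^4


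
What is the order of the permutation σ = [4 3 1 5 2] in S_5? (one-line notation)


Cycle decomposition: (1 4 5 2 3)
Cycle lengths: 5
Order = lcm(5) = 5

ord(σ) = 5


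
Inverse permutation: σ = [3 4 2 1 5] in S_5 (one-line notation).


To find σ⁻¹, swap domain and range:
σ(1) = 3 → σ⁻¹(3) = 1
σ(2) = 4 → σ⁻¹(4) = 2
σ(3) = 2 → σ⁻¹(2) = 3
σ(4) = 1 → σ⁻¹(1) = 4
σ(5) = 5 → σ⁻¹(5) = 5

σ⁻¹ = [4 3 1 2 5]


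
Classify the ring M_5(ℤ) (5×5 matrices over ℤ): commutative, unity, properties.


Matrix multiplication is non-commutative for n ≥ 2; the identity matrix I is the unity; singular matrices give zero divisors, so not an integral domain
Commutative: No
Integral domain: No
Has unity: Yes

M_5(ℤ) (5×5 matrices over ℤ): Commutative=No, Unity=Yes


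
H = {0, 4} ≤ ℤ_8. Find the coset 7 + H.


7 + H = {7 + h (mod 8) : h ∈ H}
7+0=7, 7+4=3
7 + H = {3, 7} = 3 + H

7 + H = {3, 7}


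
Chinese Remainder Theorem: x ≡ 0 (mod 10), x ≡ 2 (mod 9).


m₁ = 10, m₂ = 9, gcd = 1, so CRT applies. M = m₁·m₂ = 90
Let M₁ = M/m₁ = 9, M₂ = M/m₂ = 10
Find y₁ ≡ M₁⁻¹ (mod m₁): 9⁻¹ ≡ 9 (mod 10)
Find y₂ ≡ M₂⁻¹ (mod m₂): 10⁻¹ ≡ 1 (mod 9)
x = a₁·M₁·y₁ + a₂·M₂·y₂ = 0·9·9 + 2·10·1 = 20
Reduce mod 90: x ≡ 20
Check: 20 mod 10 = 0 ✓, 20 mod 9 = 2 ✓

x ≡ 20 (mod 90)


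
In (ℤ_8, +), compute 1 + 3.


Operation: addition mod 8
1 + 3 = (a + b) mod 8 with a = 1, b = 3

1 + 3 = 4


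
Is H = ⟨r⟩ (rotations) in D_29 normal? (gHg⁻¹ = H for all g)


H = ⟨r⟩ (rotations) in D_29
The rotation subgroup ⟨r⟩ has index 2 in D_29, so it is normal

Yes, normal subgroup


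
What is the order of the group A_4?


|A_n| = n!/2 (even permutations)
|A_4| = 4!/2 = 24/2 = 12

|A_4| = 12


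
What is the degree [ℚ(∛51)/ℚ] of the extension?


∛51 has minimal polynomial x³ - 51 (irreducible over ℚ since 51 is not a perfect cube)

[ℚ(∛51)/ℚ] = 3


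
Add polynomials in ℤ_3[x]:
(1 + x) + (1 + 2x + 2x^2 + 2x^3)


Add coefficients mod 3:
x^0: 1 + 1 = 2 (mod 3)
x^1: 1 + 2 = 0 (mod 3)
x^2: 0 + 2 = 2 (mod 3)
x^3: 0 + 2 = 2 (mod 3)
Result: 2 + 2x^2 + 2x^3

f + g = 2 + 2x^2 + 2x^3


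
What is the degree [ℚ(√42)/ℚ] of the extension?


√42 has minimal polynomial x² - 42 (irreducible over ℚ since 42 is squarefree)

[ℚ(√42)/ℚ] = 2


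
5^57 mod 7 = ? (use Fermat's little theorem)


Fermat's little theorem: if p is prime and gcd(a,p)=1, then a^(p-1) ≡ 1 (mod p)
p = 7 is prime, gcd(5,7) = 1
Reduce exponent: 57 mod 6 = 3
So 5^57 ≡ 5^3 (mod 7)
5^3 mod 7 = 6

5^57 ≡ 6 (mod 7)


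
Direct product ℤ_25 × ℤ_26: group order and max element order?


|ℤ_25 × ℤ_26| = 25 × 26 = 650
Max element order = lcm(25,26) = 650
Cyclic? Yes (gcd=1)

|ℤ_25×ℤ_26| = 650, max element order = 650


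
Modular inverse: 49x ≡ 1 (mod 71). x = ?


Use the extended Euclidean algorithm to write 1 = 49·s + 71·t; then s mod 71 is the inverse.
Euclidean algorithm:
  49 = 0·71 + 49
  71 = 1·49 + 22
  49 = 2·22 + 5
  22 = 4·5 + 2
  5 = 2·2 + 1
  2 = 2·1 + 0
gcd(49,71) = 1
Back-substitution gives: 49·(29) + 71·(-20) = 1
So 49⁻¹ ≡ 29 ≡ 29 (mod 71)
Check: 49 × 29 = 1421 ≡ 1 (mod 71) ✓

49⁻¹ ≡ 29 (mod 71)


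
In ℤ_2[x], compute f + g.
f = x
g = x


Add coefficients mod 2:
x^0: 0 + 0 = 0 (mod 2)
x^1: 1 + 1 = 0 (mod 2)
Result: 0

f + g = 0


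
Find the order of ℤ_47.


ℤ_n has n elements.

|ℤ_47| = 47


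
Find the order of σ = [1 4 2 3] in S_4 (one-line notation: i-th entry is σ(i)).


Cycle decomposition: (2 4 3)
Cycle lengths: 3
Order = lcm(3) = 3

ord(σ) = 3


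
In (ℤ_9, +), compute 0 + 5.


Operation: addition mod 9
0 + 5 = (a + b) mod 9 with a = 0, b = 5

0 + 5 = 5


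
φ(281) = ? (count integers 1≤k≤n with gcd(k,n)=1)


Factor n: 281 = 281
φ(n) = n · ∏(1 - 1/p) over distinct primes p | n
φ(281) = 281 · (1 - 1/281) = 280

φ(281) = 280


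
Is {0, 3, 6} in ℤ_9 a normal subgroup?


H = {0, 3, 6} in ℤ_9
ℤ_9 is abelian; every subgroup of an abelian group is normal

Yes, normal subgroup


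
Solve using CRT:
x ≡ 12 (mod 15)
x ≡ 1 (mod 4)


m₁ = 15, m₂ = 4, gcd = 1, so CRT applies. M = m₁·m₂ = 60
Let M₁ = M/m₁ = 4, M₂ = M/m₂ = 15
Find y₁ ≡ M₁⁻¹ (mod m₁): 4⁻¹ ≡ 4 (mod 15)
Find y₂ ≡ M₂⁻¹ (mod m₂): 15⁻¹ ≡ 3 (mod 4)
x = a₁·M₁·y₁ + a₂·M₂·y₂ = 12·4·4 + 1·15·3 = 237
Reduce mod 60: x ≡ 57
Check: 57 mod 15 = 12 ✓, 57 mod 4 = 1 ✓

x ≡ 57 (mod 60)


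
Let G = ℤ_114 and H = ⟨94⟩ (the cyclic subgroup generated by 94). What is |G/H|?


|⟨94⟩| = n / gcd(94, 114) = 114 / 2 = 57
H is normal (ℤ_114 is abelian).
|G/H| = |G| / |H| = 114 / 57 = 2

|G/H| = 2


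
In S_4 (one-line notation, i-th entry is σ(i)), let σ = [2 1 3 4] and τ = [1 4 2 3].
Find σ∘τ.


σ∘τ: apply τ first, then σ
1 →τ 1 →σ 2
2 →τ 4 →σ 4
3 →τ 2 →σ 1
4 →τ 3 →σ 3

σ∘τ = [2 4 1 3]


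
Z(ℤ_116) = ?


Z(G) = {g ∈ G | gx = xg for all x ∈ G}
ℤ_116 is abelian, so Z(G) = G

Z(ℤ_116) = ℤ_116


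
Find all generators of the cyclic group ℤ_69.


g generates ℤ_n iff gcd(g,n) = 1
Prime factors of 69: 3, 23
Generators are g ∈ {1,...,68} not divisible by any of these primes.
Generators: {1, 2, 4, 5, 7, 8, 10, 11, 13, 14, 16, 17, 19, 20, 22, 25, 26, 28, 29, 31, 32, 34, 35, 37, 38, 40, 41, 43, 44, 47, 49, 50, 52, 53, 55, 56, 58, 59, 61, 62, 64, 65, 67, 68}
Number of generators = φ(69) = 44

Generators of ℤ_69 = {1, 2, 4, 5, 7, 8, 10, 11, 13, 14, 16, 17, 19, 20, 22, 25, 26, 28, 29, 31, 32, 34, 35, 37, 38, 40, 41, 43, 44, 47, 49, 50, 52, 53, 55, 56, 58, 59, 61, 62, 64, 65, 67, 68}


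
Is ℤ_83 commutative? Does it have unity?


ℤ_83 is a commutative ring with unity 1; 83 is prime, so ℤ_83 is a field (hence an integral domain)
Commutative: Yes
Integral domain: Yes
Has unity: Yes

ℤ_83: Commutative=Yes, Unity=Yes


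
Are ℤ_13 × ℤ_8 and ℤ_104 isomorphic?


Comparing ℤ_13 × ℤ_8 and ℤ_104:
gcd(13,8) = 1, so ℤ_13 × ℤ_8 ≅ ℤ_104 (CRT)

Yes, ℤ_13 × ℤ_8 ≅ ℤ_104


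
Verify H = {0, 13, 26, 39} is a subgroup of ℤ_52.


Subgroup test for H = {0, 13, 26, 39} in (ℤ_52, +):
(1) 0 ∈ H? Yes
(2) Closure: for all a,b ∈ H, (a+b) mod 52 ∈ H? Yes
(3) Inverses: for all a ∈ H, -a mod 52 ∈ H? Yes

Yes, H is a subgroup of ℤ_52


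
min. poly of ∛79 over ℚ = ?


∛79 satisfies x³ - 79 = 0, irreducible over ℚ (no rational root; 79 is not a perfect cube)

Minimal polynomial: x³ - 79


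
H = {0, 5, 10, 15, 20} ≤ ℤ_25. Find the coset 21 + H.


21 + H = {21 + h (mod 25) : h ∈ H}
21+0=21, 21+5=1, 21+10=6, 21+15=11, 21+20=16
21 + H = {1, 6, 11, 16, 21} = 1 + H

21 + H = {1, 6, 11, 16, 21}


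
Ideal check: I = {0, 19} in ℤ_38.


Check ideal conditions for I = {0, 19} in ℤ_38:
(1) I is an additive subgroup? Yes
(2) For r ∈ ℤ_38 and a ∈ I: r·a ∈ I? Yes

Yes, I is an ideal of ℤ_38


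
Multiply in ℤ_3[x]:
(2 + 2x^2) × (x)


Expand and collect like terms; reduce coefficients mod 3:
x^0: 2·0 = 0 ≡ 0 (mod 3)
x^1: 2·1 + 0·0 = 2 ≡ 2 (mod 3)
x^2: 0·1 + 2·0 = 0 ≡ 0 (mod 3)
x^3: 2·1 = 2 ≡ 2 (mod 3)
Result: 2x + 2x^3

f · g = 2x + 2x^3


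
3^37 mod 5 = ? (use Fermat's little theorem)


Fermat's little theorem: if p is prime and gcd(a,p)=1, then a^(p-1) ≡ 1 (mod p)
p = 5 is prime, gcd(3,5) = 1
Reduce exponent: 37 mod 4 = 1
So 3^37 ≡ 3^1 (mod 5)
3^1 mod 5 = 3

3^37 ≡ 3 (mod 5)


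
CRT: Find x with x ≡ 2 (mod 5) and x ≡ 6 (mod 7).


m₁ = 5, m₂ = 7, gcd = 1, so CRT applies. M = m₁·m₂ = 35
Let M₁ = M/m₁ = 7, M₂ = M/m₂ = 5
Find y₁ ≡ M₁⁻¹ (mod m₁): 7⁻¹ ≡ 3 (mod 5)
Find y₂ ≡ M₂⁻¹ (mod m₂): 5⁻¹ ≡ 3 (mod 7)
x = a₁·M₁·y₁ + a₂·M₂·y₂ = 2·7·3 + 6·5·3 = 132
Reduce mod 35: x ≡ 27
Check: 27 mod 5 = 2 ✓, 27 mod 7 = 6 ✓

x ≡ 27 (mod 35)


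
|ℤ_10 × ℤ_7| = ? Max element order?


|ℤ_10 × ℤ_7| = 10 × 7 = 70
Max element order = lcm(10,7) = 70
Cyclic? Yes (gcd=1)

|ℤ_10×ℤ_7| = 70, max element order = 70


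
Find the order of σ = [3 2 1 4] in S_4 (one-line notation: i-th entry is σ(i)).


Cycle decomposition: (1 3)
Cycle lengths: 2
Order = lcm(2) = 2

ord(σ) = 2


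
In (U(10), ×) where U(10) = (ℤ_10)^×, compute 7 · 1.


Operation: multiplication mod 10
7 · 1 = (a × b) mod 10 with a = 7, b = 1

7 · 1 = 7


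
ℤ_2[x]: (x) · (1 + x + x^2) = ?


Expand and collect like terms; reduce coefficients mod 2:
x^0: 0·1 = 0 ≡ 0 (mod 2)
x^1: 0·1 + 1·1 = 1 ≡ 1 (mod 2)
x^2: 0·1 + 1·1 = 1 ≡ 1 (mod 2)
x^3: 1·1 = 1 ≡ 1 (mod 2)
Result: x + x^2 + x^3

f · g = x + x^2 + x^3
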